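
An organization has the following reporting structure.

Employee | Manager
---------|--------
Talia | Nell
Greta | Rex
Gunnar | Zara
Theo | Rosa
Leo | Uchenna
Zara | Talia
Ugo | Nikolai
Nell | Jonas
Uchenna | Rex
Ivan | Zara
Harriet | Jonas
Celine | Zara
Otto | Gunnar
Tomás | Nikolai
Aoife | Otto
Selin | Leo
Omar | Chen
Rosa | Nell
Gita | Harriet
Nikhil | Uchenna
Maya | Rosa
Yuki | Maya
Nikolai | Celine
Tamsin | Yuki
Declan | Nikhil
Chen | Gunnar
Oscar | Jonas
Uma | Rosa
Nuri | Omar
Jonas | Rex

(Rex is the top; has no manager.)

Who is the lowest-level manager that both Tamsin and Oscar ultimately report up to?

Tamsin's chain of managers is Yuki, Maya, Rosa, Nell, Jonas, Rex. Oscar's chain of managers is Jonas, Rex. The first manager that appears in both chains is Jonas.

Jonas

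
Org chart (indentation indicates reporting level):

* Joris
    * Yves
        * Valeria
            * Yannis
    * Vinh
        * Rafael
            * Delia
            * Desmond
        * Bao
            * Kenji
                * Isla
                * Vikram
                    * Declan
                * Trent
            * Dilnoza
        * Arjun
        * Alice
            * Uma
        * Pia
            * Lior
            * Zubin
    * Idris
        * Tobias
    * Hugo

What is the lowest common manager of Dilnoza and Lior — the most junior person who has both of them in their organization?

Dilnoza's chain of managers is Bao, Vinh, Joris. Lior's chain of managers is Pia, Vinh, Joris. The first manager that appears in both chains is Vinh.

Vinh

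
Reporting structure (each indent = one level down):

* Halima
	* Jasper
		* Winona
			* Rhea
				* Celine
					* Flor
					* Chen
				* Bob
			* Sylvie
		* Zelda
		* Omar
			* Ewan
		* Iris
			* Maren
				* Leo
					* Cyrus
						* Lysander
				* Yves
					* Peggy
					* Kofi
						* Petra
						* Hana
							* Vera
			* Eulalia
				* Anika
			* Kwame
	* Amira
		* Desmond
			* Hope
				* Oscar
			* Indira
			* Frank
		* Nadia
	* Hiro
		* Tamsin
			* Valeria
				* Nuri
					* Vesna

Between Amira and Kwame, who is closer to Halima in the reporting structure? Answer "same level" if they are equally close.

Amira

Amira is 1 level below Halima; Kwame is 3. Amira is higher.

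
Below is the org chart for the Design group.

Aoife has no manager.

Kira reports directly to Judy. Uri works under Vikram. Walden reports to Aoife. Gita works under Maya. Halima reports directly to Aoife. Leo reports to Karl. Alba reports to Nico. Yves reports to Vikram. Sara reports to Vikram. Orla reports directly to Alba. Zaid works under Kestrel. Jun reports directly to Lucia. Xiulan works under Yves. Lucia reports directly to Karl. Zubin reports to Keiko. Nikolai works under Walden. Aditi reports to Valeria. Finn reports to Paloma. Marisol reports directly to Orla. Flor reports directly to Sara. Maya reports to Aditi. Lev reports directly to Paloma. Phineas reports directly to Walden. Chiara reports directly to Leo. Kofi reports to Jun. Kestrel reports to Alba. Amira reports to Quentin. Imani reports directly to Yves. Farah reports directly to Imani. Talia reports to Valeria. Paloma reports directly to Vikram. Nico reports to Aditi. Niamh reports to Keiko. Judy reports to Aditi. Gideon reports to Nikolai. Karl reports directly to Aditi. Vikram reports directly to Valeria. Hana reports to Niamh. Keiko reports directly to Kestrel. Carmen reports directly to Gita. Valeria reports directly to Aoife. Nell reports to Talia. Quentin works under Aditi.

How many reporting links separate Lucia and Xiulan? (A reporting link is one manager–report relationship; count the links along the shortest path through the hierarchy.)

Lucia is 3 levels below Valeria, and Xiulan is 3 levels below Valeria (their lowest common manager). The shortest path runs up from Lucia to Valeria and back down to Xiulan: 3 + 3 = 6 links.

6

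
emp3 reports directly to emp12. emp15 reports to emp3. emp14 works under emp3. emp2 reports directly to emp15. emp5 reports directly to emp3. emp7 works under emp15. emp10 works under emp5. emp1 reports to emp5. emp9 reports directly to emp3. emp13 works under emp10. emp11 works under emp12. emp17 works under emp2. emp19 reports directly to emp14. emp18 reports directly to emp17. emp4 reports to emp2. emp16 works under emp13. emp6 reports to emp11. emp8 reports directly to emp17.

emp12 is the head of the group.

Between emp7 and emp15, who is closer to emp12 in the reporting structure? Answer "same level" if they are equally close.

emp15

emp7 is 3 levels below emp12; emp15 is 2. emp15 is higher.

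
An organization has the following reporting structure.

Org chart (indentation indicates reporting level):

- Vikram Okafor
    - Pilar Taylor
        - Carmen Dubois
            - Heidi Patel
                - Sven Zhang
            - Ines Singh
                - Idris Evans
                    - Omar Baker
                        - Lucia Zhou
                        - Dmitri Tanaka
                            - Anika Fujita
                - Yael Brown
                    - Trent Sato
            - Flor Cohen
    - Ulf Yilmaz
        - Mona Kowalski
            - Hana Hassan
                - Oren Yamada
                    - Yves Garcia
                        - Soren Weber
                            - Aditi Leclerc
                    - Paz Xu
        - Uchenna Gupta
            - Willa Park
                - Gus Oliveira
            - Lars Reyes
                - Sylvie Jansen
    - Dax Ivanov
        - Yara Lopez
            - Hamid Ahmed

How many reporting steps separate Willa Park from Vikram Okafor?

Chain from Willa Park up to Vikram Okafor: Willa Park → Uchenna Gupta → Ulf Yilmaz → Vikram Okafor. That is 3 steps up, so Willa Park is 3 levels below Vikram Okafor.

3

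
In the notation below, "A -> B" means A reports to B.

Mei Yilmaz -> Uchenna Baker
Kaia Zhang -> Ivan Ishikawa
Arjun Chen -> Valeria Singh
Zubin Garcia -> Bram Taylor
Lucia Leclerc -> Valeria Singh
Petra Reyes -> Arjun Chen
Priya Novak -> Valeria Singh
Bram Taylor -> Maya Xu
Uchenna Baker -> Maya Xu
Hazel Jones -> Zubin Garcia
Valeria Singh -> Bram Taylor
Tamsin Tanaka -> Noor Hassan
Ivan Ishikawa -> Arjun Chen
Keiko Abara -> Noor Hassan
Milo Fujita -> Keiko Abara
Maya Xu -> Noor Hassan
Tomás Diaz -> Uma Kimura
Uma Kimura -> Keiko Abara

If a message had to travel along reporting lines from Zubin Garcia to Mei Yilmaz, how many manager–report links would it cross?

Zubin Garcia is 2 levels below Maya Xu, and Mei Yilmaz is 2 levels below Maya Xu (their lowest common manager). The shortest path runs up from Zubin Garcia to Maya Xu and back down to Mei Yilmaz: 2 + 2 = 4 links.

4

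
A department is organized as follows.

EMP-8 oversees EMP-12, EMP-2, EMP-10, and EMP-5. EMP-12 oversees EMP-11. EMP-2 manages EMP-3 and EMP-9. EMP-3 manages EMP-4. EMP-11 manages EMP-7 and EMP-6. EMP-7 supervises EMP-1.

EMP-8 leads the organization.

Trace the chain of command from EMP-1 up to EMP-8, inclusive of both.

EMP-1 -> EMP-7 -> EMP-11 -> EMP-12 -> EMP-8

EMP-1 reports to EMP-7. EMP-7 reports to EMP-11. EMP-11 reports to EMP-12. EMP-12 reports to EMP-8. EMP-8 is at the top.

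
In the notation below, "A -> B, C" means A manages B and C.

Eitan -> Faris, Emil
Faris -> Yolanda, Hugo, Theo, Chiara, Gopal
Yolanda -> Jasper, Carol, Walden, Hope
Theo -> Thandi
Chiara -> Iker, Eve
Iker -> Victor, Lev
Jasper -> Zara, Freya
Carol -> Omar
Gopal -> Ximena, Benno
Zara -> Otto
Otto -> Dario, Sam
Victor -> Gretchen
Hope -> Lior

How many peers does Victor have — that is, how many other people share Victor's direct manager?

Victor reports to Iker. Iker's other direct reports are Lev — 1 peer.

1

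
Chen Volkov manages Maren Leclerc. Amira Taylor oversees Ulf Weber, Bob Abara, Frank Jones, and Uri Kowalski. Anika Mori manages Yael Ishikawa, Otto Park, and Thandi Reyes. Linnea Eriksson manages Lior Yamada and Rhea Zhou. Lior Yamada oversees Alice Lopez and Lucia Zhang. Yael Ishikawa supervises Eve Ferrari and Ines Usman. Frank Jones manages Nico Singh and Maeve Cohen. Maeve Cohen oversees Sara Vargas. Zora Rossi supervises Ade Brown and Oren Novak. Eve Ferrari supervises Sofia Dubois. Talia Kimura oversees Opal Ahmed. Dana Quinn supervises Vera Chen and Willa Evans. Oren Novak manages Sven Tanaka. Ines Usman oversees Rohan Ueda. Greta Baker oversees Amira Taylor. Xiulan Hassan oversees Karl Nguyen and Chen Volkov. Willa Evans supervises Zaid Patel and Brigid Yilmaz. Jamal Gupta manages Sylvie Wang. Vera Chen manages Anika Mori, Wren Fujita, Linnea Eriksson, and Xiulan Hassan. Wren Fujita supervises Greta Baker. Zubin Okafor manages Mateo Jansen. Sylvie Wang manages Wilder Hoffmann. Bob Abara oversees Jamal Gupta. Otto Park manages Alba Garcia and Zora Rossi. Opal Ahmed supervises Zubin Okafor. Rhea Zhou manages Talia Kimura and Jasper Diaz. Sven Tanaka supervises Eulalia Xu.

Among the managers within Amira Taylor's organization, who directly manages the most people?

Direct-report counts within Amira Taylor's organization: Amira Taylor has 4; Frank Jones has 2; Maeve Cohen has 1; Bob Abara has 1; Jamal Gupta has 1; Sylvie Wang has 1. The largest is 4, held by Amira Taylor.

Amira Taylor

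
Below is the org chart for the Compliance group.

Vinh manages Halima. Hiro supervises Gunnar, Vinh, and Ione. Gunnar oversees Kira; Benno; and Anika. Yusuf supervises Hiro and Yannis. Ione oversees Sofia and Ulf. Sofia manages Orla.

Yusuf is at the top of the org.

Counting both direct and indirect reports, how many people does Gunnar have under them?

3

Gunnar directly manages Benno, Kira, Anika. Benno has no reports. Kira has no reports. Anika has no reports. So Gunnar's organization is 3 direct reports plus everyone under them: 1 + 1 + 1 = 3.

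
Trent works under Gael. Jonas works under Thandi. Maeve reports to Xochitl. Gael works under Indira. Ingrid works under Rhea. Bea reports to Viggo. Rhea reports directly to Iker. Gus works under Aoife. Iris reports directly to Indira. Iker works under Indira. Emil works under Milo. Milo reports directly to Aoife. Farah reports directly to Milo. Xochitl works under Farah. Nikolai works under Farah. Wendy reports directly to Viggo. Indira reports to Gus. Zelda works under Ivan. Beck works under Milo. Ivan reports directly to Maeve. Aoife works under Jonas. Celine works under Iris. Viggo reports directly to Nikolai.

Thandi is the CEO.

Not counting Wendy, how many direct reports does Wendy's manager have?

1

Wendy reports to Viggo. Viggo's other direct reports are Bea — 1 peer.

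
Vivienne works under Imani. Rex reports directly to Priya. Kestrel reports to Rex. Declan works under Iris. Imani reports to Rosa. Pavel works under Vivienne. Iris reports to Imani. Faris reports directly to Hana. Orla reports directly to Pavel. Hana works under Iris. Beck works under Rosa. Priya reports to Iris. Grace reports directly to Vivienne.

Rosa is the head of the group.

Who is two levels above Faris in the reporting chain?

Iris

Faris reports to Hana, and Hana reports to Iris. So Faris's skip-level manager is Iris.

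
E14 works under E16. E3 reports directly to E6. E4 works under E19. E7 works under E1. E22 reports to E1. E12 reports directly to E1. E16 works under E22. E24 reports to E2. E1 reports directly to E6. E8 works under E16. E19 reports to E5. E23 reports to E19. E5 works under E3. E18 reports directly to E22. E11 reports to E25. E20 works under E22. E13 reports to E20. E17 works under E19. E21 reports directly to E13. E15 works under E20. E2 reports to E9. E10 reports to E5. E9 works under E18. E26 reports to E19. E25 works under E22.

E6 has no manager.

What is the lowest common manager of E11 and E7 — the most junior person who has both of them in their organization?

E11's chain of managers is E25, E22, E1, E6. E7's chain of managers is E1, E6. The first manager that appears in both chains is E1.

E1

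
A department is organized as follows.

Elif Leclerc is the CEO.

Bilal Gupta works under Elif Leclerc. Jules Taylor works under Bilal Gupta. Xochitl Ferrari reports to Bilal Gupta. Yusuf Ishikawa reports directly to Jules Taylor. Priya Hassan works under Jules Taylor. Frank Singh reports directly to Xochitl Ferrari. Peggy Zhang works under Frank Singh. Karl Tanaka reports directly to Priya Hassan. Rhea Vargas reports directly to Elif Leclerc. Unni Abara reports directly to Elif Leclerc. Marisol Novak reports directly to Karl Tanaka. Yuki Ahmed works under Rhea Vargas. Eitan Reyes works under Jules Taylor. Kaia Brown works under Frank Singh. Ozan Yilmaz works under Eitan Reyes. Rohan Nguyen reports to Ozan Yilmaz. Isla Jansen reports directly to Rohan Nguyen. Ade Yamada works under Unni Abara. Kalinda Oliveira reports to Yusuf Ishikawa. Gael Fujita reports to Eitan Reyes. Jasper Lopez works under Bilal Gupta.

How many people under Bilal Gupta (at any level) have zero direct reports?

The people in Bilal Gupta's organization with no one reporting to them are Jasper Lopez, Kaia Brown, Peggy Zhang, Gael Fujita, Isla Jansen, Marisol Novak, Kalinda Oliveira. That is 7.

7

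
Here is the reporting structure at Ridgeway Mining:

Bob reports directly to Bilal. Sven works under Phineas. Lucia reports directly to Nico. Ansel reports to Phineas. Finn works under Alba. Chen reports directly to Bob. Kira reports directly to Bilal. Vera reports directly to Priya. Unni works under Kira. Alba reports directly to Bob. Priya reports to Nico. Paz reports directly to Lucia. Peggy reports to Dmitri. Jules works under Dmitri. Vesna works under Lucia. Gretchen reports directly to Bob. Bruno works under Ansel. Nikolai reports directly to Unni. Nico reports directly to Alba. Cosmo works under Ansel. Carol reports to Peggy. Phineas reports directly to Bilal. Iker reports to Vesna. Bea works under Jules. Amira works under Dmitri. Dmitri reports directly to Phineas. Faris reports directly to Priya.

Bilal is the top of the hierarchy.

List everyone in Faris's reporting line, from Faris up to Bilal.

Faris reports to Priya. Priya reports to Nico. Nico reports to Alba. Alba reports to Bob. Bob reports to Bilal. Bilal is at the top.

Faris -> Priya -> Nico -> Alba -> Bob -> Bilal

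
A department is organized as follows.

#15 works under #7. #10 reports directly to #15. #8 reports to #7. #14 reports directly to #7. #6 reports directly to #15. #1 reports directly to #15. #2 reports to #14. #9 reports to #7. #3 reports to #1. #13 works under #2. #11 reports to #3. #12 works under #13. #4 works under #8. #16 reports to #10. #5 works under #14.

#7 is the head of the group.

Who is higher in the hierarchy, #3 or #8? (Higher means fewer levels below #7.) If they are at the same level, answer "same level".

#8

#3 is 3 levels below #7; #8 is 1. #8 is higher.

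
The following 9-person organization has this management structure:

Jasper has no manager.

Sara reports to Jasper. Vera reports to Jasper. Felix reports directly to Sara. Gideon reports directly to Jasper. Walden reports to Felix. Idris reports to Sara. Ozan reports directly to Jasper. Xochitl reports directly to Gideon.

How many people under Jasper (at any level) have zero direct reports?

The people in Jasper's organization with no one reporting to them are Ozan, Xochitl, Vera, Idris, Walden. That is 5.

5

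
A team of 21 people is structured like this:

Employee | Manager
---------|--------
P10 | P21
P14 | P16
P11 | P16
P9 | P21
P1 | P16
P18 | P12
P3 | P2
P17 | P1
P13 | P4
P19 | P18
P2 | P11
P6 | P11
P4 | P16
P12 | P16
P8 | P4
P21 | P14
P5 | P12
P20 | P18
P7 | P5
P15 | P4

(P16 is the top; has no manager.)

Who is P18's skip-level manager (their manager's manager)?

P18 reports to P12, and P12 reports to P16. So P18's skip-level manager is P16.

P16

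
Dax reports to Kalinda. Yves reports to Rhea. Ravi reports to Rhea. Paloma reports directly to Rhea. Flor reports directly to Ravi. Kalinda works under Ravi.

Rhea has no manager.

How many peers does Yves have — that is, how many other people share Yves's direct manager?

Yves reports to Rhea. Rhea's other direct reports are Ravi, Paloma — 2 peers.

2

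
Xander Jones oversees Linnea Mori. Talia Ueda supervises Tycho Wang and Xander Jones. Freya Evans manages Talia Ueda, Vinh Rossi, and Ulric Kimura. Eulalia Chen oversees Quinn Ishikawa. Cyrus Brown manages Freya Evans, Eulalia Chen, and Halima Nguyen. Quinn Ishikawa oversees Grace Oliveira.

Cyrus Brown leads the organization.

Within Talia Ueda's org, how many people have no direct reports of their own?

The people in Talia Ueda's organization with no one reporting to them are Linnea Mori, Tycho Wang. That is 2.

2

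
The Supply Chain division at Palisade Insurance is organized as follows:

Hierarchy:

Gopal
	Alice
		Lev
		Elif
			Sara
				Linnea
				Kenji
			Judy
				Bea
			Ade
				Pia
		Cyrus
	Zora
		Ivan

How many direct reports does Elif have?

3

Elif directly manages Sara, Judy, Ade. That is 3 direct reports.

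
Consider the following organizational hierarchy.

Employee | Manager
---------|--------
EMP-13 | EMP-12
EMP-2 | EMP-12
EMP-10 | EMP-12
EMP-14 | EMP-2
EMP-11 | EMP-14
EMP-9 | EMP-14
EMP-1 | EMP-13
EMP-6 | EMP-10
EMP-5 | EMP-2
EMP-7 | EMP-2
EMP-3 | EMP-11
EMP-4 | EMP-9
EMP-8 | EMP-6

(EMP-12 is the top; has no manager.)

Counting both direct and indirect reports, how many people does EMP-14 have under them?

4

EMP-14 directly manages EMP-11, EMP-9. Under EMP-11: EMP-3 (1). Under EMP-9: EMP-4 (1). So EMP-14's organization is 2 direct reports plus everyone under them: 2 + 2 = 4.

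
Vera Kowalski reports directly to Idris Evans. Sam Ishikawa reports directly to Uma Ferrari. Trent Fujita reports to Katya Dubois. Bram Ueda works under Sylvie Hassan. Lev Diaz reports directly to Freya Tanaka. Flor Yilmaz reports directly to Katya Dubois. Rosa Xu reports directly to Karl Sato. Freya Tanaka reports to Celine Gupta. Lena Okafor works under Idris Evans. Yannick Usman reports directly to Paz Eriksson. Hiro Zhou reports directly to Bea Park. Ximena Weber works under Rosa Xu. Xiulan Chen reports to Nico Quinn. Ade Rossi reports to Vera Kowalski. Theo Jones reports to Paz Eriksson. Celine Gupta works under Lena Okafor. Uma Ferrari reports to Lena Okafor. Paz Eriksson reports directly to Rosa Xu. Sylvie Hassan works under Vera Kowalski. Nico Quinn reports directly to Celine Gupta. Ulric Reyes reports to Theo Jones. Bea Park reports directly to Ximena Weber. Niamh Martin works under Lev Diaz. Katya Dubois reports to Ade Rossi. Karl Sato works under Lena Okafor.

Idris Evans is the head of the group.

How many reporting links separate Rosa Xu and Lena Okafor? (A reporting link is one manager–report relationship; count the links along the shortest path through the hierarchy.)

Rosa Xu is in Lena Okafor's organization: the chain from Rosa Xu up to Lena Okafor is Rosa Xu → Karl Sato → Lena Okafor, which is 2 links.

2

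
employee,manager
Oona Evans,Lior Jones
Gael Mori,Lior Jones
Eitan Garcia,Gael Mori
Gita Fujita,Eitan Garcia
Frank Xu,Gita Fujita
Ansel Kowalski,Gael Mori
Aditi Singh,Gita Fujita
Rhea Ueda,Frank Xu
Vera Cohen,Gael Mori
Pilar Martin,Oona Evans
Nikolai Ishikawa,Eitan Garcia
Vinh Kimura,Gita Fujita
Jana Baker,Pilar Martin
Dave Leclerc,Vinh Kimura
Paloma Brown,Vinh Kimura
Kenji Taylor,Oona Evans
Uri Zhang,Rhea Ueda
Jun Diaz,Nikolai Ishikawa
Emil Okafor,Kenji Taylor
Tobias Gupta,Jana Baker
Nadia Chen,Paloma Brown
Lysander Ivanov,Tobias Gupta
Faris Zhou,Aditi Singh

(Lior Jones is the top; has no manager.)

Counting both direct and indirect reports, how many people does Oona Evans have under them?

Oona Evans directly manages Pilar Martin, Kenji Taylor. Under Pilar Martin: Jana Baker, Tobias Gupta, Lysander Ivanov (3). Under Kenji Taylor: Emil Okafor (1). So Oona Evans's organization is 2 direct reports plus everyone under them: 4 + 2 = 6.

6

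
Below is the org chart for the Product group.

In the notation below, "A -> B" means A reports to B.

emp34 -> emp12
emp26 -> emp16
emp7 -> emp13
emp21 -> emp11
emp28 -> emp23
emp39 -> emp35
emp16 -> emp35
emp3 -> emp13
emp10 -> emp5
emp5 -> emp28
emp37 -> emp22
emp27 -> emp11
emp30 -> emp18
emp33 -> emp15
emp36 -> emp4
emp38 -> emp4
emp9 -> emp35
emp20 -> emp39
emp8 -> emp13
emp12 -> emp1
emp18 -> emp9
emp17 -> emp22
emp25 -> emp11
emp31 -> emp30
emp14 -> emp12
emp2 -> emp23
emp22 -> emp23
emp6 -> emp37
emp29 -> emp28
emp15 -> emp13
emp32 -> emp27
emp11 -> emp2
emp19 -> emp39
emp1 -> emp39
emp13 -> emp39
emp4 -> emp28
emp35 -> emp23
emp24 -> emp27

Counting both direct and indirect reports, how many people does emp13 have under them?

emp13 directly manages emp8, emp3, emp15, emp7. emp8 has no reports. emp3 has no reports. Under emp15: emp33 (1). emp7 has no reports. So emp13's organization is 4 direct reports plus everyone under them: 1 + 1 + 2 + 1 = 5.

5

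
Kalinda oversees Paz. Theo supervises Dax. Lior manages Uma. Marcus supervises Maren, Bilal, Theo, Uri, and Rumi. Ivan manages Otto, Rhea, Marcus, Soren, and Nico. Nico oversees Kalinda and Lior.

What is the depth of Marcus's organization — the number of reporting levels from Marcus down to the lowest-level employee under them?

2

The longest chain under Marcus runs Marcus → Theo → Dax, which is 2 levels below Marcus.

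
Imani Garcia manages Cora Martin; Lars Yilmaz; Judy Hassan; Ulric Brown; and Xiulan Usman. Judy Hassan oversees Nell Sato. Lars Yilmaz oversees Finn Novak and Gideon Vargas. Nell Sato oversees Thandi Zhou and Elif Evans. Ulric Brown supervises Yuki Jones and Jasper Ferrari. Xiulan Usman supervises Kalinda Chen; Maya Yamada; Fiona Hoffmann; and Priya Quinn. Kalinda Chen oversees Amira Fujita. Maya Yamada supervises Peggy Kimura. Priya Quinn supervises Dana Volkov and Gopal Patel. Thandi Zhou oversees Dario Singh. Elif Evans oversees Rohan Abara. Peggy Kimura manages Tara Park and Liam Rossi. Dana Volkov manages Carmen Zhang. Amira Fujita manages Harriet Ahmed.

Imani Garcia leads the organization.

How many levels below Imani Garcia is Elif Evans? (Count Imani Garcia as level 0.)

Chain from Elif Evans up to Imani Garcia: Elif Evans → Nell Sato → Judy Hassan → Imani Garcia. That is 3 steps up, so Elif Evans is 3 levels below Imani Garcia.

3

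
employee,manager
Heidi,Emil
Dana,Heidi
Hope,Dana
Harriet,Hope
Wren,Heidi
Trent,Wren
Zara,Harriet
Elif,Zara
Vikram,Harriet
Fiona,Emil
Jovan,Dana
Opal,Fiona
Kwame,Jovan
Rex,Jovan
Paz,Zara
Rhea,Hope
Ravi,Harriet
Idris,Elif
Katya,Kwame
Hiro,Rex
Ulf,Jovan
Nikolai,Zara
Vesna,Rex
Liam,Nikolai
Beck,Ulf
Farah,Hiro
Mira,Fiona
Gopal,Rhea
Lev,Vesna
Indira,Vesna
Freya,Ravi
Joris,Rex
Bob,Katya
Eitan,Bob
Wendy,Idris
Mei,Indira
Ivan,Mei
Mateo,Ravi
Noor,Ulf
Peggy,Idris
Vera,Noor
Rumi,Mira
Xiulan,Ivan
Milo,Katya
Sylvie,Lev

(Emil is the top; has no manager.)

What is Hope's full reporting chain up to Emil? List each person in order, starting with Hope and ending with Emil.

Hope -> Dana -> Heidi -> Emil

Hope reports to Dana. Dana reports to Heidi. Heidi reports to Emil. Emil is at the top.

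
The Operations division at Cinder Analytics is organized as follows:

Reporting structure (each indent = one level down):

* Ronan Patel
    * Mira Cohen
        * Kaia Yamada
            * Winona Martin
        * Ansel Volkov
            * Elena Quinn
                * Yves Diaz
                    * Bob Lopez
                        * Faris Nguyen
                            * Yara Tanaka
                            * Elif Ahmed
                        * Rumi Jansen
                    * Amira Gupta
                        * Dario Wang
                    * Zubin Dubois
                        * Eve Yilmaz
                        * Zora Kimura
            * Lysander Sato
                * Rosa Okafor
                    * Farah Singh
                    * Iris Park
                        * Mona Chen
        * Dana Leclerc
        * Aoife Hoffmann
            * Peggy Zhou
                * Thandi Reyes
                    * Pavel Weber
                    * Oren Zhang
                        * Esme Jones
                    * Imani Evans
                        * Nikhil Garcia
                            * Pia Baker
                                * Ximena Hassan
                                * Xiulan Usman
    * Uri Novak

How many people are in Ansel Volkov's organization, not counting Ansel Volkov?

Ansel Volkov directly manages Elena Quinn, Lysander Sato. Under Elena Quinn: Yves Diaz, Zubin Dubois, Zora Kimura, Eve Yilmaz, Amira Gupta, Dario Wang, Bob Lopez, Rumi Jansen, Faris Nguyen, Elif Ahmed, Yara Tanaka (11). Under Lysander Sato: Rosa Okafor, Iris Park, Mona Chen, Farah Singh (4). So Ansel Volkov's organization is 2 direct reports plus everyone under them: 12 + 5 = 17.

17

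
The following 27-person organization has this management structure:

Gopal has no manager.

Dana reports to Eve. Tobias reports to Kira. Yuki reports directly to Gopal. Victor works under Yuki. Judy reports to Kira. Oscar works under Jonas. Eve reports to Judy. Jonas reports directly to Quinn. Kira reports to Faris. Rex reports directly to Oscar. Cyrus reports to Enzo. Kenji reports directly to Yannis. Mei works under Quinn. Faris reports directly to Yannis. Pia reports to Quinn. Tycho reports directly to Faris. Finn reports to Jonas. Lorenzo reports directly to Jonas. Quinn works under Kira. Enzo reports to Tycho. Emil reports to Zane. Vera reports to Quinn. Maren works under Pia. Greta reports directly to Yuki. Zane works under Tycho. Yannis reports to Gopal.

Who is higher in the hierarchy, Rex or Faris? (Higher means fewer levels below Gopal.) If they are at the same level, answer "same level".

Faris

Rex is 7 levels below Gopal; Faris is 2. Faris is higher.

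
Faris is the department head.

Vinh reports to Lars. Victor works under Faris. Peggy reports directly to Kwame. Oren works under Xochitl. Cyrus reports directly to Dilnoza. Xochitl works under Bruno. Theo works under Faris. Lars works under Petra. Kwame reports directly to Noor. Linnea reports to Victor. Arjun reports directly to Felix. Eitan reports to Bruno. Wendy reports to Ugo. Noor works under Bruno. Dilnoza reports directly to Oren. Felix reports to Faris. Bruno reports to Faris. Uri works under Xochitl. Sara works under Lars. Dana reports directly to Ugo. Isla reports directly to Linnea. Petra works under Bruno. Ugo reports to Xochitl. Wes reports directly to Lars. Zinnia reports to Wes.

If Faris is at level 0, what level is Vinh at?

4

Chain from Vinh up to Faris: Vinh → Lars → Petra → Bruno → Faris. That is 4 steps up, so Vinh is 4 levels below Faris.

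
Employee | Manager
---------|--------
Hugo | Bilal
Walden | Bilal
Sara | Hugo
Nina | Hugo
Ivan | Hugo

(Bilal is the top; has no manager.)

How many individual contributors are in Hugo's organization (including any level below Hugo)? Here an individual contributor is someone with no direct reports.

The people in Hugo's organization with no one reporting to them are Ivan, Nina, Sara. That is 3.

3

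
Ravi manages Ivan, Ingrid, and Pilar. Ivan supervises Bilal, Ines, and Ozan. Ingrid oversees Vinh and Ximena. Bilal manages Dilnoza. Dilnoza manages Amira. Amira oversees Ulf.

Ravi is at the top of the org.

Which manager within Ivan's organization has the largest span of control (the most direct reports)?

Direct-report counts within Ivan's organization: Ivan has 3; Bilal has 1; Dilnoza has 1; Amira has 1. The largest is 3, held by Ivan.

Ivan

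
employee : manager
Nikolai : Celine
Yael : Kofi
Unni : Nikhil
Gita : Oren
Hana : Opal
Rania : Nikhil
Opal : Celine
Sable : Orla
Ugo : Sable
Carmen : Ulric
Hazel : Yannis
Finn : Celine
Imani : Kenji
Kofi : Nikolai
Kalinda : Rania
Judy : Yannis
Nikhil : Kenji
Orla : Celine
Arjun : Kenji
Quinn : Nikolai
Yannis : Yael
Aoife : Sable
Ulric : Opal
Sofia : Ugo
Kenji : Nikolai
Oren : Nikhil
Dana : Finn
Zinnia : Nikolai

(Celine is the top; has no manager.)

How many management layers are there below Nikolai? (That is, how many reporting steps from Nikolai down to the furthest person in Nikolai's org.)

4

The longest chain under Nikolai runs Nikolai → Kenji → Nikhil → Oren → Gita, which is 4 levels below Nikolai.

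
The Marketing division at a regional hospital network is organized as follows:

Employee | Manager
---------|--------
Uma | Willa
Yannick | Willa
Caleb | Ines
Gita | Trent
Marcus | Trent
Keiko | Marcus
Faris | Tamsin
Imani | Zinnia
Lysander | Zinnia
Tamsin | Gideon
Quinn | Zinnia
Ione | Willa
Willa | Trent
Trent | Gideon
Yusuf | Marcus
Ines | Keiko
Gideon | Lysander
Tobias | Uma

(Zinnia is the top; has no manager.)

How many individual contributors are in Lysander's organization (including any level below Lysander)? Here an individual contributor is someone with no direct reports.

The people in Lysander's organization with no one reporting to them are Faris, Gita, Ione, Yannick, Tobias, Yusuf, Caleb. That is 7.

7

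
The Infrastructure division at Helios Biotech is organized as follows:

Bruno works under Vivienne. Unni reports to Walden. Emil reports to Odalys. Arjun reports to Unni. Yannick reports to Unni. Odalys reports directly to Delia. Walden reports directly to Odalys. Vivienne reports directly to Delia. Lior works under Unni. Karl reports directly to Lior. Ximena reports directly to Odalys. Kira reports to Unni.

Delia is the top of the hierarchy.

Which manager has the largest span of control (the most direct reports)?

Direct-report counts: Delia has 2; Vivienne has 1; Odalys has 3; Walden has 1; Unni has 4; Lior has 1. The largest is 4, held by Unni.

Unni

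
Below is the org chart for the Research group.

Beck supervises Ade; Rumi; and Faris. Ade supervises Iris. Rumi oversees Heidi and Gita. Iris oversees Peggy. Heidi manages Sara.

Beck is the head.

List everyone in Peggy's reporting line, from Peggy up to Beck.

Peggy -> Iris -> Ade -> Beck

Peggy reports to Iris. Iris reports to Ade. Ade reports to Beck. Beck is at the top.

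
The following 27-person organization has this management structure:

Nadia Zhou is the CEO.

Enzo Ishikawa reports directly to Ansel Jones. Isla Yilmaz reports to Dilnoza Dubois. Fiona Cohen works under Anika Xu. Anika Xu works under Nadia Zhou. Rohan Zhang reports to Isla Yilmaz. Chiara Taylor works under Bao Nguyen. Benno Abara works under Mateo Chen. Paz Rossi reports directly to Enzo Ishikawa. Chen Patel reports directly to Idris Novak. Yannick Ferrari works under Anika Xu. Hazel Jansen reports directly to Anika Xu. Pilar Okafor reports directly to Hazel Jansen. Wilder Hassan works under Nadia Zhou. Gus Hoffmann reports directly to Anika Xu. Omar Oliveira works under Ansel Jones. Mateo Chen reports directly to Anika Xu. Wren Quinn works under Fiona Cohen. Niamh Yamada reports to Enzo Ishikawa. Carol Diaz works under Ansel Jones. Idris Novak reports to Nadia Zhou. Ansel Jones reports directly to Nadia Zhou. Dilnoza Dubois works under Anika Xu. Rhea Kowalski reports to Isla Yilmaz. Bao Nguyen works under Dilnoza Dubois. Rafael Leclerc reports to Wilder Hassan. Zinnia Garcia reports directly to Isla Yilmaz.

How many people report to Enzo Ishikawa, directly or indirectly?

2

Enzo Ishikawa directly manages Niamh Yamada, Paz Rossi. Niamh Yamada has no reports. Paz Rossi has no reports. So Enzo Ishikawa's organization is 2 direct reports plus everyone under them: 1 + 1 = 2.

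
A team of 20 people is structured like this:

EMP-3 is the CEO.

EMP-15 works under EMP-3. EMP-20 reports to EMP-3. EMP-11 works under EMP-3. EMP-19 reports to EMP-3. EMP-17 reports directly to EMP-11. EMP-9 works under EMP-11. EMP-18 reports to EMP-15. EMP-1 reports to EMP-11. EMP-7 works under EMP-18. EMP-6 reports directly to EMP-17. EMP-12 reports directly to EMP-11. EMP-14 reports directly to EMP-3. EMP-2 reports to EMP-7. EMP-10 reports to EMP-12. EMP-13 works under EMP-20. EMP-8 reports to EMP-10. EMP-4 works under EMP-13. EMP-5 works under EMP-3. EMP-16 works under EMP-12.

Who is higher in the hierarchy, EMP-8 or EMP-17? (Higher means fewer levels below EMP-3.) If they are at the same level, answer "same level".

EMP-8 is 4 levels below EMP-3; EMP-17 is 2. EMP-17 is higher.

EMP-17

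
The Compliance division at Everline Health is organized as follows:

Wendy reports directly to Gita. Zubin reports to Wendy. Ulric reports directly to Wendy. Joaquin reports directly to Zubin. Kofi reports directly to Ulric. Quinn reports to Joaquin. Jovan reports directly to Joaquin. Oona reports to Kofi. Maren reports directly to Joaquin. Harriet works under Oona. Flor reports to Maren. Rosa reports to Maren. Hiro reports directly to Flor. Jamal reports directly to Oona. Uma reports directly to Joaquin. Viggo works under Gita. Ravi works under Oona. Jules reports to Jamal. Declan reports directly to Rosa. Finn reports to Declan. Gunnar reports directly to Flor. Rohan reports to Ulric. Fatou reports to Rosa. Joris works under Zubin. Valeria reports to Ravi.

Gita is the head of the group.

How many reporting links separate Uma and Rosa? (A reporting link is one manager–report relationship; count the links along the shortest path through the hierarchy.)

Uma is 1 level below Joaquin, and Rosa is 2 levels below Joaquin (their lowest common manager). The shortest path runs up from Uma to Joaquin and back down to Rosa: 1 + 2 = 3 links.

3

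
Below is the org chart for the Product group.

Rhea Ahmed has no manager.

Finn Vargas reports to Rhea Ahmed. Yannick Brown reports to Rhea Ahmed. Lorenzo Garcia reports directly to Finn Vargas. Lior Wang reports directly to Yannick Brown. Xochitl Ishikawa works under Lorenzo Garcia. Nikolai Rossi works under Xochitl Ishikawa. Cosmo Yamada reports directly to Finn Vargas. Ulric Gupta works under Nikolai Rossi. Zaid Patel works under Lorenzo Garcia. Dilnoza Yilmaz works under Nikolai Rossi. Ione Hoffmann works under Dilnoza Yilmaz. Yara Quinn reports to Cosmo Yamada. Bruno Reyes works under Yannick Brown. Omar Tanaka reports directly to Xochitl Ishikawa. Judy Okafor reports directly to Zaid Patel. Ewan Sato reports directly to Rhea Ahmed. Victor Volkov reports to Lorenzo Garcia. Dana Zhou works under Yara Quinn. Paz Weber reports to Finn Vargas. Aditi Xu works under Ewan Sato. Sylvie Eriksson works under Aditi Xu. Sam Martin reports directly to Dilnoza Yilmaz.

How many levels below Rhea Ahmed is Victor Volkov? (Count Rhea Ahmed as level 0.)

3

Chain from Victor Volkov up to Rhea Ahmed: Victor Volkov → Lorenzo Garcia → Finn Vargas → Rhea Ahmed. That is 3 steps up, so Victor Volkov is 3 levels below Rhea Ahmed.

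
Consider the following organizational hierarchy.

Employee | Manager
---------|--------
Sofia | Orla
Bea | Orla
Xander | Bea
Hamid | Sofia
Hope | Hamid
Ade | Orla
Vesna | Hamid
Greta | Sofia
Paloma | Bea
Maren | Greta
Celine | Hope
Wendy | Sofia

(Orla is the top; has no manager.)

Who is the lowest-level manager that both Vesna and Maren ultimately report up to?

Vesna's chain of managers is Hamid, Sofia, Orla. Maren's chain of managers is Greta, Sofia, Orla. The first manager that appears in both chains is Sofia.

Sofia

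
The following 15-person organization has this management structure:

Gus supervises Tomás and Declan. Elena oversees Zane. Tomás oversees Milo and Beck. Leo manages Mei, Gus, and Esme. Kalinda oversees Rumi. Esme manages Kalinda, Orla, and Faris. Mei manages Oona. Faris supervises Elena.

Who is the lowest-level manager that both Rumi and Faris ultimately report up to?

Rumi's chain of managers is Kalinda, Esme, Leo. Faris's chain of managers is Esme, Leo. The first manager that appears in both chains is Esme.

Esme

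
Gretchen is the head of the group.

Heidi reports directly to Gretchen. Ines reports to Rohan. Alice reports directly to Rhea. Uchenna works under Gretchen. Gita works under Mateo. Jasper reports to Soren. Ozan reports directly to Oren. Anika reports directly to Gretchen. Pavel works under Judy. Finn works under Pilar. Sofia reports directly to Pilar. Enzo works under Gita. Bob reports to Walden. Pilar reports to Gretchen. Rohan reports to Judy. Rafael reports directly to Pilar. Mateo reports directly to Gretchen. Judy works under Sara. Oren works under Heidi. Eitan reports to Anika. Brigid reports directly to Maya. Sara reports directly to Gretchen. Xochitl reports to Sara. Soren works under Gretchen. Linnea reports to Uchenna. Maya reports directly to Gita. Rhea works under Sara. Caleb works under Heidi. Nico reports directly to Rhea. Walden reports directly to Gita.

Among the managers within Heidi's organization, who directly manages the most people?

Direct-report counts within Heidi's organization: Heidi has 2; Oren has 1. The largest is 2, held by Heidi.

Heidi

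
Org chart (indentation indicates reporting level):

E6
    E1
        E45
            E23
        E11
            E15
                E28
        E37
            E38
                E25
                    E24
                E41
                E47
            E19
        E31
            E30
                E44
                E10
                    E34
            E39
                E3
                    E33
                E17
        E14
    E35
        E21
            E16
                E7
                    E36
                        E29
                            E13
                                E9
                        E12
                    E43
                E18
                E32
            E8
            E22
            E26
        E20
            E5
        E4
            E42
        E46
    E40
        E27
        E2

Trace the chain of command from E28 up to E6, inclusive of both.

E28 reports to E15. E15 reports to E11. E11 reports to E1. E1 reports to E6. E6 is at the top.

E28 -> E15 -> E11 -> E1 -> E6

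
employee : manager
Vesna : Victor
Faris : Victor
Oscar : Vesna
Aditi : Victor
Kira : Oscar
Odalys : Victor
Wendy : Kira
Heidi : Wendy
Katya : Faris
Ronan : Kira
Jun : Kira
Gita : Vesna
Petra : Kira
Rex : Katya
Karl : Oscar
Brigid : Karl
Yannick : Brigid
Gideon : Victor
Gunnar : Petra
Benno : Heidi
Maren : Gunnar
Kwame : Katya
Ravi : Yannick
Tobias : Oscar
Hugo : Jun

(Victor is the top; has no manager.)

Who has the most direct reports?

Victor

Direct-report counts: Victor has 5; Faris has 1; Katya has 2; Vesna has 2; Oscar has 3; Karl has 1; Brigid has 1; Yannick has 1; Kira has 4; Petra has 1; Gunnar has 1; Jun has 1; Wendy has 1; Heidi has 1. The largest is 5, held by Victor.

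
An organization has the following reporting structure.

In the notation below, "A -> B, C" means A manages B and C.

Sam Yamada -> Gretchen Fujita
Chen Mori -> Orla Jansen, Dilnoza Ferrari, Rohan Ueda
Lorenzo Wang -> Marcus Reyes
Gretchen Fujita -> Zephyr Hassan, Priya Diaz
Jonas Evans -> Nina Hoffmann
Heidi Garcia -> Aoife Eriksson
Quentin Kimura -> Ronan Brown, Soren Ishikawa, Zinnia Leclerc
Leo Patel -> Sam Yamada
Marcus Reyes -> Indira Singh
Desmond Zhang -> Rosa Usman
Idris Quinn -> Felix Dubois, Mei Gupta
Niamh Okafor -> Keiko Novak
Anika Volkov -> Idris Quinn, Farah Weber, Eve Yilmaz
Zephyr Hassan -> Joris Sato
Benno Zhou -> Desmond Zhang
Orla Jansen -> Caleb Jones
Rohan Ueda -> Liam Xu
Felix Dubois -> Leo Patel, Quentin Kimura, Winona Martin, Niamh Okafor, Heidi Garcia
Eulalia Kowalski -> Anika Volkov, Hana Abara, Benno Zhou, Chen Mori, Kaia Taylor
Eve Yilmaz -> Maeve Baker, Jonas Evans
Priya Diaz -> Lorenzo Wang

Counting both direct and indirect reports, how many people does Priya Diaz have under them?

3

Priya Diaz directly manages Lorenzo Wang. Under Lorenzo Wang: Marcus Reyes, Indira Singh (2). That's 3 in total.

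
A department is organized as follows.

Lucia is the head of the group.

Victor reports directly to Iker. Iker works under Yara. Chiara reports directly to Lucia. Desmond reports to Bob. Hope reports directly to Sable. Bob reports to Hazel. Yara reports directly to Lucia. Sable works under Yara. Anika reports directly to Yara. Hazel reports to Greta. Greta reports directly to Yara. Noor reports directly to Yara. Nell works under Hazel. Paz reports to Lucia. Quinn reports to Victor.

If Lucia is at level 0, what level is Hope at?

Chain from Hope up to Lucia: Hope → Sable → Yara → Lucia. That is 3 steps up, so Hope is 3 levels below Lucia.

3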